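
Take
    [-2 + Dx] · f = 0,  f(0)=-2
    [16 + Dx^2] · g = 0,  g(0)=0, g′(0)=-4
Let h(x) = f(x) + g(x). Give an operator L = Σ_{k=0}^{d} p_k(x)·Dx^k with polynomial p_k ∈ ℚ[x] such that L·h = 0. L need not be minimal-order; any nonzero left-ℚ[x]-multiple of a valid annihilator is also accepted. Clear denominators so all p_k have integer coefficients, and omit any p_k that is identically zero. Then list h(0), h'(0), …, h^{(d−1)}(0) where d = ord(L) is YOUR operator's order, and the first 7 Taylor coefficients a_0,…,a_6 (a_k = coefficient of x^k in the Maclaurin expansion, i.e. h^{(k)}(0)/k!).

f: a_k = -2, -4, -4, -8/3, -4/3, -8/15, -8/45, …
g: a_k = 0, -4, 0, 32/3, 0, -128/15, 0, …
h₀=f+g: left-lcm gives L₀, ord ≤ 3.
L = -32 + 16·Dx - 2·Dx^2 + Dx^3  (order 3).
h: a_k = -2, -8, -4, 8, -4/3, -136/15, -8/45, …
ICs: h(0) = -2, h′(0) = -8, h′′(0) = -8.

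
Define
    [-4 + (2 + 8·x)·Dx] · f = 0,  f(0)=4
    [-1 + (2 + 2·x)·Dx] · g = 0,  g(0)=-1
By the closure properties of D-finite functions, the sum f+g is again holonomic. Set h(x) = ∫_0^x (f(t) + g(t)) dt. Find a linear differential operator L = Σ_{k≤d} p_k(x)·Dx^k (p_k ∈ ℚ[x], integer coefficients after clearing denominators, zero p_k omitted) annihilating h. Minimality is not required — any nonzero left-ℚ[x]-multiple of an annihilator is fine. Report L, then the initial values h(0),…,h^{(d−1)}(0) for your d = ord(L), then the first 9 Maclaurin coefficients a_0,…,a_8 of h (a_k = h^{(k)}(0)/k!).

L = -2·Dx + (5 + 8·x)·Dx^2 + (2 + 10·x + 8·x^2)·Dx^3  (order 3).
h: a_k = 0, 3, 15/4, -21/8, 255/64, -1023/128, 9555/512, -49149/1024, 2162655/16384, …
ICs: h(0) = 0, h′(0) = 3, h′′(0) = 15/2.

f: a_k = 4, 8, -8, 16, -40, 112, -336, 1056, -3432, …
g: a_k = -1, -1/2, 1/8, -1/16, 5/128, -7/256, 21/1024, -33/2048, 429/32768, …
L₀ := lclm(L_f,L_g); ord L₀ ≤ 1+1.
h=∫h₀ ⇒ L = L₀·Dx.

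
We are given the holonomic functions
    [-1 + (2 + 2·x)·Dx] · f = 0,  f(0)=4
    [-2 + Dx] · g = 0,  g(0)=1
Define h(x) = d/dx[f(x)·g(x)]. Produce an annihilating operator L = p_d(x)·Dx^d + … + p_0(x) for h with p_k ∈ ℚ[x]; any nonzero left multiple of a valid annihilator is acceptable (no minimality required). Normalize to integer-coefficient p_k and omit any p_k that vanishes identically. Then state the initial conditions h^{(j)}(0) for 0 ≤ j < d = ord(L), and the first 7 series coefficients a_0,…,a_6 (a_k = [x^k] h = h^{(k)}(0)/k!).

L = (23 + 40·x + 16·x^2) + (-10 - 18·x - 8·x^2)·Dx  (order 1).
h: a_k = 10, 23, 103/4, 449/24, 1949/192, 1643/384, 36047/23040, …
ICs: h(0) = 10.

f: a_k = 4, 2, -1/2, 1/4, -5/32, 7/64, -21/256, …
g: a_k = 1, 2, 2, 4/3, 2/3, 4/15, 4/45, …
Product ⇒ symmetric product L₀, ord ≤ 1.
h₀' ⇒ L via d/dx closure of L₀.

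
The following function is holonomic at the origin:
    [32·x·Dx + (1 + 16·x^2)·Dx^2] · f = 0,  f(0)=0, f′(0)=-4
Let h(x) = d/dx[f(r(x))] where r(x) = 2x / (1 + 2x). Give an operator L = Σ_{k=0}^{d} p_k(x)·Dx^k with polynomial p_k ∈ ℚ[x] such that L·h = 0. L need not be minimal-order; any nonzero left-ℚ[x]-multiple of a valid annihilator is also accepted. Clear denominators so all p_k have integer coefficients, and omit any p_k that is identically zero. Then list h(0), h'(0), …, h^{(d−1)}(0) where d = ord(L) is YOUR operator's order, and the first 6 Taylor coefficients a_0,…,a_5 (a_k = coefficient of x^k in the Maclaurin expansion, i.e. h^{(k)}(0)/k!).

L = (4 + 136·x) + (1 + 4·x + 68·x^2)·Dx  (order 1).
h: a_k = -8, 32, 416, -3840, -12928, 312832, …
ICs: h(0) = -8.

f: a_k = 0, -4, 0, 64/3, 0, -1024/5, …
Change of var in L_f (x↦r) gives L₀.
Differentiate: ansatz ord ≤ ord L₀ ⇒ L.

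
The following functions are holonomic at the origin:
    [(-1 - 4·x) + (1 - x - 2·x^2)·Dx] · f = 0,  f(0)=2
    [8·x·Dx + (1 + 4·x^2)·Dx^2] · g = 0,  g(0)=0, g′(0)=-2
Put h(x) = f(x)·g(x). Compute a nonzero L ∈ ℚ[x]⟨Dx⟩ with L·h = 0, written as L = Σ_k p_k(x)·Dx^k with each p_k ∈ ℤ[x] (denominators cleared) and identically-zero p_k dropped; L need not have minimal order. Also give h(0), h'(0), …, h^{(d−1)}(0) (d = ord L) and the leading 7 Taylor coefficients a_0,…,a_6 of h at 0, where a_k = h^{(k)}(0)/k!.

f: a_k = 2, 2, 6, 10, 22, 42, 86, …
g: a_k = 0, -2, 0, 8/3, 0, -32/5, 0, …
L₀ := L_f ⊗_s L_g (sym. prod.), ord ≤ 2.
L = (4 + 8·x + 48·x^2) + (2 + 16·x^2 + 48·x^3)·Dx + (-1 + x - 2·x^2 + 4·x^3 + 8·x^4)·Dx^2  (order 2).
h: a_k = 0, -4, -4, -20/3, -44/3, -204/5, -1052/15, …
ICs: h(0) = 0, h′(0) = -4.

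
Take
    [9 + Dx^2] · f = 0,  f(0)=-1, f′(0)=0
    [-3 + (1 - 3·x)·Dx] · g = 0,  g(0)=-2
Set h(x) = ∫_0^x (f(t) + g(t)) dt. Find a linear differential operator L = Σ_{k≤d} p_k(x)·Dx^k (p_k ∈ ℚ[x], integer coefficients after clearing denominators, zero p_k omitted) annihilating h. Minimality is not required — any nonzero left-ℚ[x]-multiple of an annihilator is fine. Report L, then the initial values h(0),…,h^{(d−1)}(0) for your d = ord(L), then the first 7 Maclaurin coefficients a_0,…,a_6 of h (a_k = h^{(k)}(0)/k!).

L = (-63 + 54·x - 81·x^2)·Dx + (9 - 45·x + 81·x^2 - 81·x^3)·Dx^2 + (-7 + 6·x - 9·x^2)·Dx^3 + (1 - 5·x + 9·x^2 - 9·x^3)·Dx^4  (order 4).
h: a_k = 0, -3, -3, -9/2, -27/2, -1323/40, -81, …
ICs: h(0) = 0, h′(0) = -3, h′′(0) = -6, h′′′(0) = -27.

f: a_k = -1, 0, 9/2, 0, -27/8, 0, 81/80, …
g: a_k = -2, -6, -18, -54, -162, -486, -1458, …
f+g: L₀ = lclm(L_f,L_g), ord ≤ 2+1.
∫: right-multiply L₀ by Dx.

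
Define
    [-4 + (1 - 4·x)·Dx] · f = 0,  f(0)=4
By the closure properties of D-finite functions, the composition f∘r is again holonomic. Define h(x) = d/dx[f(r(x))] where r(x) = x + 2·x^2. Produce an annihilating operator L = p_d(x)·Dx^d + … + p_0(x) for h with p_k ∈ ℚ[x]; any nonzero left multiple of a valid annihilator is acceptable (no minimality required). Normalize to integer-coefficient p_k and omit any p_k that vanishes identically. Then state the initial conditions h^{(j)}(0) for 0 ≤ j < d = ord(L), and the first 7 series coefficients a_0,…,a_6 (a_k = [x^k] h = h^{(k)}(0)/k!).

f: a_k = 4, 16, 64, 256, 1024, 4096, 16384, …
h₀=f(r): pull back L_f along r ⇒ L₀.
Differentiate: ansatz ord ≤ ord L₀ ⇒ L.
L = (12 + 48·x + 96·x^2) + (-1 + 24·x^2 + 32·x^3)·Dx  (order 1).
h: a_k = 16, 192, 1536, 11264, 76800, 503808, 3211264, …
ICs: h(0) = 16.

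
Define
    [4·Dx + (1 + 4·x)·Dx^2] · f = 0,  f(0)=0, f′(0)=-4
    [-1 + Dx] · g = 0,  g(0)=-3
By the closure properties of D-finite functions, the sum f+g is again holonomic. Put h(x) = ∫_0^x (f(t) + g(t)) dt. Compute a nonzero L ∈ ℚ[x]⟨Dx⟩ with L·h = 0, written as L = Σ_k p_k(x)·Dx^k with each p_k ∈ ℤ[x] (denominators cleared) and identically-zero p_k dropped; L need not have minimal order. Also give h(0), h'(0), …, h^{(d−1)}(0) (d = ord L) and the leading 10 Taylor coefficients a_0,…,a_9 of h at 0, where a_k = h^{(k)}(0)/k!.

f: a_k = 0, -4, 8, -64/3, 64, -1024/5, 2048/3, -16384/7, 8192, -262144/9, …
g: a_k = -3, -3, -3/2, -1/2, -1/8, -1/40, -1/240, -1/1680, -1/13440, -1/120960, …
h₀=f+g: left-lcm gives L₀, ord ≤ 3.
h=∫₀ˣh₀: take L = L₀·Dx.
L = (-36 - 16·x)·Dx^2 + (31 - 8·x - 16·x^2)·Dx^3 + (5 + 24·x + 16·x^2)·Dx^4  (order 4).
h: a_k = 0, -3, -7/2, 13/6, -131/24, 511/40, -2731/80, 54613/560, -3932161/13440, 110100479/120960, …
ICs: h(0) = 0, h′(0) = -3, h′′(0) = -7, h′′′(0) = 13.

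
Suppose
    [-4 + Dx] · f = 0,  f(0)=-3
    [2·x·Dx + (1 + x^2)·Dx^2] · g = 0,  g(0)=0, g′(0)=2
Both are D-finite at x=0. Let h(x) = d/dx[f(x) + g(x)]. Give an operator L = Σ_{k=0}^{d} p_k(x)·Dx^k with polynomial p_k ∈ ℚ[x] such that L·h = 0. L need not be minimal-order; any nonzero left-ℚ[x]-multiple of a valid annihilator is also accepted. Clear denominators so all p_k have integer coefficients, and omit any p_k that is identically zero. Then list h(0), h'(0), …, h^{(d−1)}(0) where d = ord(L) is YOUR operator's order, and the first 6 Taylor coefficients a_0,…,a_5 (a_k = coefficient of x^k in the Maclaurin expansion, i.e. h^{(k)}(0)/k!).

f: a_k = -3, -12, -24, -32, -32, -128/5, …
g: a_k = 0, 2, 0, -2/3, 0, 2/5, …
L₀ := lclm(L_f,L_g); ord L₀ ≤ 1+2.
Derive L from L₀ (diff closure).
L = (4 - 16·x - 12·x^2 - 16·x^3) + (-9 - 13·x^2 - 8·x^4)·Dx + (2 + x + 4·x^2 + x^3 + 2·x^4)·Dx^2  (order 2).
h: a_k = -10, -48, -98, -128, -126, -512/5, …
ICs: h(0) = -10, h′(0) = -48.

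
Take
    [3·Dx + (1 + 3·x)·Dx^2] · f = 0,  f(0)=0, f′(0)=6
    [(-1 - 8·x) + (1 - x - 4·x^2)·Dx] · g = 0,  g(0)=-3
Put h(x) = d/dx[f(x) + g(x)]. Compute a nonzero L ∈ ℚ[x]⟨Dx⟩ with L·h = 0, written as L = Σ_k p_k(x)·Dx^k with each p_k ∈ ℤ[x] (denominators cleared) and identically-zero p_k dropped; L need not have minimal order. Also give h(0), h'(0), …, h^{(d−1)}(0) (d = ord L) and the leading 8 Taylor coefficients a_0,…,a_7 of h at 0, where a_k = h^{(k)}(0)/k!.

L = (-342 - 2178·x - 6624·x^2 - 6336·x^3 - 6912·x^4) + (-36 - 696·x - 4356·x^2 - 10176·x^3 - 12960·x^4 - 11520·x^5)·Dx + (13 + 101·x + 191·x^2 - 225·x^3 - 1440·x^4 - 2928·x^5 - 2304·x^6)·Dx^2  (order 2).
h: a_k = 3, -48, -27, -510, -489, -4716, -4887, -41082, …
ICs: h(0) = 3, h′(0) = -48.

f: a_k = 0, 6, -9, 18, -81/2, 486/5, -243, 4374/7, …
g: a_k = -3, -3, -15, -27, -87, -195, -543, -1323, …
Weyl lclm of L_f,L_g ⇒ L₀ (ord ≤ 3).
h=h₀': d/dx-closure on L₀ ⇒ L.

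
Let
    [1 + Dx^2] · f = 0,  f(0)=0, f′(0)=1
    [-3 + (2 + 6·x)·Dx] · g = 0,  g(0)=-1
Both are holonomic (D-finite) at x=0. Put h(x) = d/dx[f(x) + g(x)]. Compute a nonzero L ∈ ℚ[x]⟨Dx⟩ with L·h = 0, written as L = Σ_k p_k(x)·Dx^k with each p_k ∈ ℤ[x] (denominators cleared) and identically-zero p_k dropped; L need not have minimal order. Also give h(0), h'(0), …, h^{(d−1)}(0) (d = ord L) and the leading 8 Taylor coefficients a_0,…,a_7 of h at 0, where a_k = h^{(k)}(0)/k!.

L = (-417 - 72·x - 108·x^2) + (-62 - 234·x - 216·x^2 - 216·x^3)·Dx + (-417 - 72·x - 108·x^2)·Dx^2 + (-62 - 234·x - 216·x^2 - 216·x^3)·Dx^3  (order 3).
h: a_k = -1/2, 9/4, -89/16, 405/32, -25483/768, 45927/512, -22733993/92160, 2814669/4096, …
ICs: h(0) = -1/2, h′(0) = 9/4, h′′(0) = -89/8.

f: a_k = 0, 1, 0, -1/6, 0, 1/120, 0, -1/5040, …
g: a_k = -1, -3/2, 9/8, -27/16, 405/128, -1701/256, 15309/1024, -72171/2048, …
Weyl lclm of L_f,L_g ⇒ L₀ (ord ≤ 3).
h₀' ⇒ L via d/dx closure of L₀.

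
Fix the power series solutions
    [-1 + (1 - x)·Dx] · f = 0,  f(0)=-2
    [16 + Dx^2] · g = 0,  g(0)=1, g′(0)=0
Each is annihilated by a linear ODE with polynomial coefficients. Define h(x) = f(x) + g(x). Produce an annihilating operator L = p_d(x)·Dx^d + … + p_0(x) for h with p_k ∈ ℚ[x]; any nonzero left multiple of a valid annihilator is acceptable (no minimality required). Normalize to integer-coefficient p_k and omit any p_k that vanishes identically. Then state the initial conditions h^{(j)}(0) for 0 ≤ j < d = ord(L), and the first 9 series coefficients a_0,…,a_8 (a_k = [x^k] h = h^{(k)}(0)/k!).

f: a_k = -2, -2, -2, -2, -2, -2, -2, -2, -2, …
g: a_k = 1, 0, -8, 0, 32/3, 0, -256/45, 0, 512/315, …
L₀ := lclm(L_f,L_g); ord L₀ ≤ 1+2.
L = (176 - 256·x + 128·x^2) + (-144 + 400·x - 384·x^2 + 128·x^3)·Dx + (11 - 16·x + 8·x^2)·Dx^2 + (-9 + 25·x - 24·x^2 + 8·x^3)·Dx^3  (order 3).
h: a_k = -1, -2, -10, -2, 26/3, -2, -346/45, -2, -118/315, …
ICs: h(0) = -1, h′(0) = -2, h′′(0) = -20.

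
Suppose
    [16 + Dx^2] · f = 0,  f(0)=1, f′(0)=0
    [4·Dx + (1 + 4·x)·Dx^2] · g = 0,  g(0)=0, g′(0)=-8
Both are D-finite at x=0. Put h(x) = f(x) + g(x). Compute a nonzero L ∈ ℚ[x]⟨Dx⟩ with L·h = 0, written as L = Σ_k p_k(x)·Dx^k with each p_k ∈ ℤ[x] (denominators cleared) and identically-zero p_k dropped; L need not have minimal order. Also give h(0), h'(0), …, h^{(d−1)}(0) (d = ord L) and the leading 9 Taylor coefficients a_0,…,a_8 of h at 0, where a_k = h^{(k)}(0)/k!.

L = (448 + 512·x + 1024·x^2)·Dx + (48 + 320·x + 768·x^2 + 1024·x^3)·Dx^2 + (28 + 32·x + 64·x^2)·Dx^3 + (3 + 20·x + 48·x^2 + 64·x^3)·Dx^4  (order 4).
h: a_k = 1, -8, 8, -128/3, 416/3, -2048/5, 61184/45, -32768/7, 5161472/315, …
ICs: h(0) = 1, h′(0) = -8, h′′(0) = 16, h′′′(0) = -256.

f: a_k = 1, 0, -8, 0, 32/3, 0, -256/45, 0, 512/315, …
g: a_k = 0, -8, 16, -128/3, 128, -2048/5, 4096/3, -32768/7, 16384, …
f+g: L₀ = lclm(L_f,L_g), ord ≤ 2+2.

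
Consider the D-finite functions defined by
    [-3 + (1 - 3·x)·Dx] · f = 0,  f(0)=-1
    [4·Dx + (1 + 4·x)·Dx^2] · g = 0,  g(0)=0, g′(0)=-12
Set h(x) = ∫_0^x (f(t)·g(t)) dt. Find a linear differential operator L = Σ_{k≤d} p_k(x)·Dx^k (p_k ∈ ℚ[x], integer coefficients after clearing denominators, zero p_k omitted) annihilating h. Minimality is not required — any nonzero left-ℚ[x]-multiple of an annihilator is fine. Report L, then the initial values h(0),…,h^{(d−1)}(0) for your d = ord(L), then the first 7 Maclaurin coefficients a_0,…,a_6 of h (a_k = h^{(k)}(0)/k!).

L = 12·Dx + (2 + 36·x)·Dx^2 + (-1 - x + 12·x^2)·Dx^3  (order 3).
h: a_k = 0, 0, 6, 4, 25, 108/5, 782/5, …
ICs: h(0) = 0, h′(0) = 0, h′′(0) = 12.

f: a_k = -1, -3, -9, -27, -81, -243, -729, …
g: a_k = 0, -12, 24, -64, 192, -3072/5, 2048, …
L₀ := L_f ⊗_s L_g (sym. prod.), ord ≤ 2.
∫: right-multiply L₀ by Dx.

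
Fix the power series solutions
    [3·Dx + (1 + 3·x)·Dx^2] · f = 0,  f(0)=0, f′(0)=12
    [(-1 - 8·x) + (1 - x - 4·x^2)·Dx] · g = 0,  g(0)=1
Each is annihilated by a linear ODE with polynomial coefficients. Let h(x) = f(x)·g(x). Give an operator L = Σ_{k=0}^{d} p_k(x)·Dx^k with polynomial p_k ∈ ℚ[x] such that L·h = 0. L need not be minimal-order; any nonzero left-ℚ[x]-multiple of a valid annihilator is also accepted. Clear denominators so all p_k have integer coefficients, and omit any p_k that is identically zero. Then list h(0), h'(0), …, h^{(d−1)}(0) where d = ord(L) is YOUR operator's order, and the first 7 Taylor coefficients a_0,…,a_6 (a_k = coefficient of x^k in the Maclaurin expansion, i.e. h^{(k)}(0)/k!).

f: a_k = 0, 12, -18, 36, -81, 972/5, -486, …
g: a_k = 1, 1, 5, 9, 29, 65, 181, …
h₀=f·g: eliminate ⇒ L₀, order ≤ 2·1.
L = (11 + 48·x) + (-1 + 25·x + 60·x^2)·Dx + (-1 - 2·x + 7·x^2 + 12·x^3)·Dx^2  (order 2).
h: a_k = 0, 12, -6, 78, -27, 2397/5, -573/5, …
ICs: h(0) = 0, h′(0) = 12.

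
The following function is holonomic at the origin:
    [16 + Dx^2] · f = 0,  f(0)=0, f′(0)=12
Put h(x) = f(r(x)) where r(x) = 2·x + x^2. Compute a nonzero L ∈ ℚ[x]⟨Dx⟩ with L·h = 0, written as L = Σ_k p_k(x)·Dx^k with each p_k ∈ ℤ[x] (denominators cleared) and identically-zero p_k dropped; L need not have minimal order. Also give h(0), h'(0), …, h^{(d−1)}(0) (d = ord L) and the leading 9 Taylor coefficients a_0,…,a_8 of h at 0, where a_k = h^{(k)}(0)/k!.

f: a_k = 0, 12, 0, -32, 0, 128/5, 0, -1024/105, 0, …
Change of var in L_f (x↦r) gives L₀.
L = (64 + 192·x + 192·x^2 + 64·x^3) - Dx + (1 + x)·Dx^2  (order 2).
h: a_k = 0, 24, 12, -256, -384, 3136/5, 2016, 83968/105, -50176/15, …
ICs: h(0) = 0, h′(0) = 24.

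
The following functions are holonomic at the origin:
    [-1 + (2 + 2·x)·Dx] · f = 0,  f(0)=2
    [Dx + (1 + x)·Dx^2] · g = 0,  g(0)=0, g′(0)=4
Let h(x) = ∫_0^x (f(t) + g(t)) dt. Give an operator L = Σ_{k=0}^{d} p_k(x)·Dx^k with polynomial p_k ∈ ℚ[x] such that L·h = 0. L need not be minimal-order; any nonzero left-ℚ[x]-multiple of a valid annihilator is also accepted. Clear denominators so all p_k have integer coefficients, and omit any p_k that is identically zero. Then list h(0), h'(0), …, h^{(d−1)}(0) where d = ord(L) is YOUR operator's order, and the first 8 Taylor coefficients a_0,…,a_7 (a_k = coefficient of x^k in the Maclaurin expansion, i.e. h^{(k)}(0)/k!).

L = Dx^2 + (5 + 5·x)·Dx^3 + (2 + 4·x + 2·x^2)·Dx^4  (order 4).
h: a_k = 0, 2, 5/2, -3/4, 35/96, -69/320, 547/3840, -1087/10752, …
ICs: h(0) = 0, h′(0) = 2, h′′(0) = 5, h′′′(0) = -9/2.

f: a_k = 2, 1, -1/4, 1/8, -5/64, 7/128, -21/512, 33/1024, …
g: a_k = 0, 4, -2, 4/3, -1, 4/5, -2/3, 4/7, …
Sum ⇒ L₀ = lclm(L_f,L_g) in ℚ(x)⟨Dx⟩.
∫: right-multiply L₀ by Dx.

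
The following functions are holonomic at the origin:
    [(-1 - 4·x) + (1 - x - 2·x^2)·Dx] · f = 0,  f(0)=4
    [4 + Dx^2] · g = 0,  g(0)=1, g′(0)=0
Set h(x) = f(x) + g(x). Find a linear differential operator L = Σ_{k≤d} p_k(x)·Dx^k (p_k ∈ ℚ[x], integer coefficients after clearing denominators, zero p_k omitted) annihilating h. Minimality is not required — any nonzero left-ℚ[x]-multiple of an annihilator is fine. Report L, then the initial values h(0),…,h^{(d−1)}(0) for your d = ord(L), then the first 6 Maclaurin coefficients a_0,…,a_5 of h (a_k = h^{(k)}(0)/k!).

L = (68 + 304·x + 200·x^2 + 320·x^3 + 160·x^4 + 128·x^5) + (-20 + 12·x + 24·x^2 + 8·x^3 + 48·x^4 + 96·x^5 + 64·x^6)·Dx + (17 + 76·x + 50·x^2 + 80·x^3 + 40·x^4 + 32·x^5)·Dx^2 + (-5 + 3·x + 6·x^2 + 2·x^3 + 12·x^4 + 24·x^5 + 16·x^6)·Dx^3  (order 3).
h: a_k = 5, 4, 10, 20, 134/3, 84, …
ICs: h(0) = 5, h′(0) = 4, h′′(0) = 20.

f: a_k = 4, 4, 12, 20, 44, 84, …
g: a_k = 1, 0, -2, 0, 2/3, 0, …
L₀ := lclm(L_f,L_g); ord L₀ ≤ 1+2.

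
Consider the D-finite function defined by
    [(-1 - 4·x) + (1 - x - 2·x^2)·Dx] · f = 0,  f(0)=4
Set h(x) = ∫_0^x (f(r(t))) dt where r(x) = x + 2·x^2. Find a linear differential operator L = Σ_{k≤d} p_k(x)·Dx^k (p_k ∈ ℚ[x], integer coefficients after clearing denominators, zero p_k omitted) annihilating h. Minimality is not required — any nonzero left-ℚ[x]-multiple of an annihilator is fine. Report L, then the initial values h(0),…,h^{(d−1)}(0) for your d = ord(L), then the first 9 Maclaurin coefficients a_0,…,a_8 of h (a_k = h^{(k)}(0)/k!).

f: a_k = 4, 4, 12, 20, 44, 84, 172, 340, 684, …
Substitute x→r, Dx→(1/r')Dx; clear ⇒ L₀.
h=∫h₀ ⇒ L = L₀·Dx.
L = (1 + 8·x + 24·x^2 + 32·x^3)·Dx + (-1 + x + 4·x^2 + 8·x^3 + 8·x^4)·Dx^2  (order 2).
h: a_k = 0, 4, 2, 20/3, 17, 212/5, 338/3, 2228/7, 1793/2, …
ICs: h(0) = 0, h′(0) = 4.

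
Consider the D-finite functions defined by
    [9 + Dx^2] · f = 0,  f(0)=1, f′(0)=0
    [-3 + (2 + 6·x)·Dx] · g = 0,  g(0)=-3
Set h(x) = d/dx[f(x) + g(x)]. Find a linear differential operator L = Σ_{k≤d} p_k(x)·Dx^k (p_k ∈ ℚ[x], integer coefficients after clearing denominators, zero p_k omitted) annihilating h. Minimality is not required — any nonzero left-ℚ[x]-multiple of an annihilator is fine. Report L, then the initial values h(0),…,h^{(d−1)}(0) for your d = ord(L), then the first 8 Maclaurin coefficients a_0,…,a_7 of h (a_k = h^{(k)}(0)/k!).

f: a_k = 1, 0, -9/2, 0, 27/8, 0, -81/80, 0, …
g: a_k = -3, -9/2, 27/8, -81/16, 1215/128, -5103/256, 45927/1024, -216513/2048, …
L₀ := lclm(L_f,L_g); ord L₀ ≤ 2+1.
h₀' ⇒ L via d/dx closure of L₀.
L = (-513 - 648·x - 972·x^2) + (-126 - 810·x - 1944·x^2 - 1944·x^3)·Dx + (-57 - 72·x - 108·x^2)·Dx^2 + (-14 - 90·x - 216·x^2 - 216·x^3)·Dx^3  (order 3).
h: a_k = -9/2, -9/4, -243/16, 1647/32, -25515/256, 673353/2560, -1515591/2048, 295726869/143360, …
ICs: h(0) = -9/2, h′(0) = -9/4, h′′(0) = -243/8.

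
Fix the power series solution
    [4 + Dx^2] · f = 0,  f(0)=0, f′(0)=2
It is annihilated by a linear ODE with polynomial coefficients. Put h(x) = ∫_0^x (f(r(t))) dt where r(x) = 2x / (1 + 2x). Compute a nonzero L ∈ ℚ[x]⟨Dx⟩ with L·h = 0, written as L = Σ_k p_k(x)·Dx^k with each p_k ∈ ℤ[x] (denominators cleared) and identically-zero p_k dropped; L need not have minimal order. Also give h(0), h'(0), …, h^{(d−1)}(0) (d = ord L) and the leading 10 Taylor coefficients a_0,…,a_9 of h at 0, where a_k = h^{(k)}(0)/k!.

f: a_k = 0, 2, 0, -4/3, 0, 4/15, 0, -8/315, 0, 4/2835, …
Change of var in L_f (x↦r) gives L₀.
h=∫₀ˣh₀: take L = L₀·Dx.
L = 16·Dx + (4 + 24·x + 48·x^2 + 32·x^3)·Dx^2 + (1 + 8·x + 24·x^2 + 32·x^3 + 16·x^4)·Dx^3  (order 3).
h: a_k = 0, 0, 2, -8/3, 4/3, 32/5, -1376/45, 640/7, -70688/315, 194048/405, …
ICs: h(0) = 0, h′(0) = 0, h′′(0) = 4.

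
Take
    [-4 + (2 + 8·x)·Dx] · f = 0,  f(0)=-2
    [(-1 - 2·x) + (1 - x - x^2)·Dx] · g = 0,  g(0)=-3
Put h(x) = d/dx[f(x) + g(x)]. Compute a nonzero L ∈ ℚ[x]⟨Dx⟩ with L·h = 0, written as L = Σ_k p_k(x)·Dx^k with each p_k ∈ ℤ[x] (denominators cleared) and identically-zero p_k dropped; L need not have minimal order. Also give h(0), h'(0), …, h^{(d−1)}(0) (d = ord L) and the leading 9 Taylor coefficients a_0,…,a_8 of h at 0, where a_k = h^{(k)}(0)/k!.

L = (-42 - 132·x - 204·x^2 - 96·x^3 - 60·x^4) + (-3 - 96·x - 384·x^2 - 540·x^3 - 354·x^4 - 180·x^5)·Dx + (3 + 21·x + 33·x^2 - 26·x^3 - 78·x^4 - 98·x^5 - 40·x^6)·Dx^2  (order 2).
h: a_k = -7, -4, -51, 20, -400, 774, -4137, 12912, -52965, …
ICs: h(0) = -7, h′(0) = -4.

f: a_k = -2, -4, 4, -8, 20, -56, 168, -528, 1716, …
g: a_k = -3, -3, -6, -9, -15, -24, -39, -63, -102, …
L₀ := lclm(L_f,L_g); ord L₀ ≤ 1+1.
h=h₀': d/dx-closure on L₀ ⇒ L.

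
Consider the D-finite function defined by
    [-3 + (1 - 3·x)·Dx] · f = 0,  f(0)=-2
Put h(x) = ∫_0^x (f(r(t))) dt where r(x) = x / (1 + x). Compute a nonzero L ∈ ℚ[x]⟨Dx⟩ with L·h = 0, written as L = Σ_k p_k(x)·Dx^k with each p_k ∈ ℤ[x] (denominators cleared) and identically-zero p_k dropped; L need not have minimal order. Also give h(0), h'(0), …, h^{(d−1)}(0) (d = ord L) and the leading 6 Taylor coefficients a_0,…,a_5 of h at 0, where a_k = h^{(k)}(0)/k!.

f: a_k = -2, -6, -18, -54, -162, -486, …
L₀ from L_f via x↦r, Dx↦r'^{-1}Dx.
Integrate: L := L₀·Dx.
L = 3·Dx + (-1 + x + 2·x^2)·Dx^2  (order 2).
h: a_k = 0, -2, -3, -4, -6, -48/5, …
ICs: h(0) = 0, h′(0) = -2.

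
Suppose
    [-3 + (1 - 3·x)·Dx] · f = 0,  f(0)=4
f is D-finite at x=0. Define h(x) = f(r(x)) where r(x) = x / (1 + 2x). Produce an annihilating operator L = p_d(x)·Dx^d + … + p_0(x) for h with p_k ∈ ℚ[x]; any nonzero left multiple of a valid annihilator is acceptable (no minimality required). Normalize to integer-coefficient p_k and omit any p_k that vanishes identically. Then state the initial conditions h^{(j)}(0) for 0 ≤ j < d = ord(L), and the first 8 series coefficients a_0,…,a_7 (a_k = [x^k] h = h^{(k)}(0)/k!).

f: a_k = 4, 12, 36, 108, 324, 972, 2916, 8748, …
h₀=f(r): pull back L_f along r ⇒ L₀.
L = 3 + (-1 - x + 2·x^2)·Dx  (order 1).
h: a_k = 4, 12, 12, 12, 12, 12, 12, 12, …
ICs: h(0) = 4.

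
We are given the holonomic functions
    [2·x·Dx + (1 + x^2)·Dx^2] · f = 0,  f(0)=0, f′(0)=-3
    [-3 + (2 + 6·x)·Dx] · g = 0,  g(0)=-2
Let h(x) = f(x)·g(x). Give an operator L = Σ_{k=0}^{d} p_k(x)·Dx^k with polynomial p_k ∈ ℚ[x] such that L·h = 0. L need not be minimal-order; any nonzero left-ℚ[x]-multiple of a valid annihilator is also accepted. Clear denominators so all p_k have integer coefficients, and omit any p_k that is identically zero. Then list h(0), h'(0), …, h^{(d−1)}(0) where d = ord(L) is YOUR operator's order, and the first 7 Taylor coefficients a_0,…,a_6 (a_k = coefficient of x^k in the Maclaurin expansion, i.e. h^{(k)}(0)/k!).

L = (27 - 12·x - 9·x^2) + (-12 - 28·x + 36·x^2 + 36·x^3)·Dx + (4 + 24·x + 40·x^2 + 24·x^3 + 36·x^4)·Dx^2  (order 2).
h: a_k = 0, 6, 9, -35/4, 57/8, -4971/320, 24507/640, …
ICs: h(0) = 0, h′(0) = 6.

f: a_k = 0, -3, 0, 1, 0, -3/5, 0, …
g: a_k = -2, -3, 9/4, -27/8, 405/64, -1701/128, 15309/512, …
Sym-product of L_f,L_g gives L₀ (≤ ord 2).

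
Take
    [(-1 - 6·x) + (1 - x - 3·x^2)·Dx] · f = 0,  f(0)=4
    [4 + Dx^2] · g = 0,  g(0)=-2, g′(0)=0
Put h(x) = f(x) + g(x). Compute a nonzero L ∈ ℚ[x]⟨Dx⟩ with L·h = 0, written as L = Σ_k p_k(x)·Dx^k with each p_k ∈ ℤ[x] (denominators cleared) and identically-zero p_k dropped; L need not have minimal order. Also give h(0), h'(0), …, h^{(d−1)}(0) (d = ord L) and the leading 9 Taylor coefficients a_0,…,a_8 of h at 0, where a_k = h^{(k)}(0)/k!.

f: a_k = 4, 4, 16, 28, 76, 160, 388, 868, 2032, …
g: a_k = -2, 0, 4, 0, -4/3, 0, 8/45, 0, -4/315, …
Weyl lclm of L_f,L_g ⇒ L₀ (ord ≤ 3).
L = (92 + 608·x + 512·x^2 + 1104·x^3 + 360·x^4 + 432·x^5) + (-24 + 4·x + 24·x^2 + 80·x^3 + 180·x^4 + 216·x^5 + 216·x^6)·Dx + (23 + 152·x + 128·x^2 + 276·x^3 + 90·x^4 + 108·x^5)·Dx^2 + (-6 + x + 6·x^2 + 20·x^3 + 45·x^4 + 54·x^5 + 54·x^6)·Dx^3  (order 3).
h: a_k = 2, 4, 20, 28, 224/3, 160, 17468/45, 868, 640076/315, …
ICs: h(0) = 2, h′(0) = 4, h′′(0) = 40.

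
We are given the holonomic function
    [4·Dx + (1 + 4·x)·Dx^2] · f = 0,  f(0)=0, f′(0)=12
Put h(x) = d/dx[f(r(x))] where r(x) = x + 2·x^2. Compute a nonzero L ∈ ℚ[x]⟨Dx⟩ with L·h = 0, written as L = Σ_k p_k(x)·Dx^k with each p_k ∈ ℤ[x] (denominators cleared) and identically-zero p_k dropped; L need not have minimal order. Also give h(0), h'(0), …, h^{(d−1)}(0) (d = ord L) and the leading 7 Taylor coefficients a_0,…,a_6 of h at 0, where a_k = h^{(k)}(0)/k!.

L = (16·x + 32·x^2) + (1 + 8·x + 24·x^2 + 32·x^3)·Dx  (order 1).
h: a_k = 12, 0, -96, 384, -768, 0, 6144, …
ICs: h(0) = 12.

f: a_k = 0, 12, -24, 64, -192, 3072/5, -2048, …
h₀=f(r): pull back L_f along r ⇒ L₀.
Derive L from L₀ (diff closure).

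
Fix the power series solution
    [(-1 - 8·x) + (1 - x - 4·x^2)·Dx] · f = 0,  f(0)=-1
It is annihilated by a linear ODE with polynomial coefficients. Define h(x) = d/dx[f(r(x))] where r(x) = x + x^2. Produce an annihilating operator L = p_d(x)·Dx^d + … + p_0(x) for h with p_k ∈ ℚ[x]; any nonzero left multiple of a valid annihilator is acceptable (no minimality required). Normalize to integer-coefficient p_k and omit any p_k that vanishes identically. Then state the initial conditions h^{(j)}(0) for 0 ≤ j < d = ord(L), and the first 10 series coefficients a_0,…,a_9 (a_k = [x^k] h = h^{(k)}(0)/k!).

f: a_k = -1, -1, -5, -9, -29, -65, -181, -441, -1165, -2929, …
Substitute x→r, Dx→(1/r')Dx; clear ⇒ L₀.
h₀' ⇒ L via d/dx closure of L₀.
L = (12 + 78·x + 246·x^2 + 656·x^3 + 1128·x^4 + 960·x^5 + 320·x^6) + (-1 - 9·x - 9·x^2 + 66·x^3 + 220·x^4 + 312·x^5 + 224·x^6 + 64·x^7)·Dx  (order 1).
h: a_k = -1, -12, -57, -244, -1040, -4134, -16051, -61168, -229095, -847850, …
ICs: h(0) = -1.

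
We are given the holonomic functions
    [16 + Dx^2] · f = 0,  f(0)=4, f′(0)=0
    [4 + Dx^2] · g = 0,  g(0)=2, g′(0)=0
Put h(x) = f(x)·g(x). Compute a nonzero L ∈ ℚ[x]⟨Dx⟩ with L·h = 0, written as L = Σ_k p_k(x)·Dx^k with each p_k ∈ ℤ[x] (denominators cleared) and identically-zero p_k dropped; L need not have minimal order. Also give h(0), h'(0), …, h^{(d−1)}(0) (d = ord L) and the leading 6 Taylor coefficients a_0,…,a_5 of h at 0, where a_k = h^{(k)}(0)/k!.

L = 144 + 40·Dx^2 + Dx^4  (order 4).
h: a_k = 8, 0, -80, 0, 656/3, 0, …
ICs: h(0) = 8, h′(0) = 0, h′′(0) = -160, h′′′(0) = 0.

f: a_k = 4, 0, -32, 0, 128/3, 0, …
g: a_k = 2, 0, -4, 0, 4/3, 0, …
L₀ := L_f ⊗_s L_g (sym. prod.), ord ≤ 4.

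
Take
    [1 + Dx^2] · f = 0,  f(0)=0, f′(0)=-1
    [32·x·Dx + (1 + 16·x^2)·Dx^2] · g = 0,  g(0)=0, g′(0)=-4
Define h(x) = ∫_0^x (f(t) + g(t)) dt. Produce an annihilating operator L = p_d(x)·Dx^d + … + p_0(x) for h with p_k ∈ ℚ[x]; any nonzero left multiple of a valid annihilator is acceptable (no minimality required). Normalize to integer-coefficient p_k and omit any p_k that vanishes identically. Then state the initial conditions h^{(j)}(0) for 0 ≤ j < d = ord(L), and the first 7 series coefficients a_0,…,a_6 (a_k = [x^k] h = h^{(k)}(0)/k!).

L = (-6112·x + 99328·x^3 + 8192·x^5)·Dx^2 + (-31 + 1072·x^2 + 25344·x^4 + 4096·x^6)·Dx^3 + (-6112·x + 99328·x^3 + 8192·x^5)·Dx^4 + (-31 + 1072·x^2 + 25344·x^4 + 4096·x^6)·Dx^5  (order 5).
h: a_k = 0, 0, -5/2, 0, 43/8, 0, -24577/720, …
ICs: h(0) = 0, h′(0) = 0, h′′(0) = -5, h′′′(0) = 0, h′′′′(0) = 129.

f: a_k = 0, -1, 0, 1/6, 0, -1/120, 0, …
g: a_k = 0, -4, 0, 64/3, 0, -1024/5, 0, …
f+g: L₀ = lclm(L_f,L_g), ord ≤ 2+2.
∫: right-multiply L₀ by Dx.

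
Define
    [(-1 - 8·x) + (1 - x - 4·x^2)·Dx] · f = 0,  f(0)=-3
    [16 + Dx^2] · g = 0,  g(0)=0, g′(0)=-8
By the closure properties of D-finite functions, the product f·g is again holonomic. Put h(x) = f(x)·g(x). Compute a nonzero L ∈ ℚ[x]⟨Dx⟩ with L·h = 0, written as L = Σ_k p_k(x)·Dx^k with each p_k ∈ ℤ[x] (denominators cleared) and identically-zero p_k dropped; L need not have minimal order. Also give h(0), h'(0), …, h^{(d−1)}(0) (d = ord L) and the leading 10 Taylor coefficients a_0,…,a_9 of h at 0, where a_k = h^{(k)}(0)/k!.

f: a_k = -3, -3, -15, -27, -87, -195, -543, -1323, -3495, -8787, …
g: a_k = 0, -8, 0, 64/3, 0, -256/15, 0, 2048/315, 0, -4096/2835, …
f·g: L₀ = L_f ⊗_s L_g, ord ≤ 1·2.
L = (-8 + 16·x + 64·x^2) + (2 + 16·x)·Dx + (-1 + x + 4·x^2)·Dx^2  (order 2).
h: a_k = 0, 24, 24, 56, 152, 2136/5, 5176/5, 286072/105, 720856/105, 16790392/945, …
ICs: h(0) = 0, h′(0) = 24.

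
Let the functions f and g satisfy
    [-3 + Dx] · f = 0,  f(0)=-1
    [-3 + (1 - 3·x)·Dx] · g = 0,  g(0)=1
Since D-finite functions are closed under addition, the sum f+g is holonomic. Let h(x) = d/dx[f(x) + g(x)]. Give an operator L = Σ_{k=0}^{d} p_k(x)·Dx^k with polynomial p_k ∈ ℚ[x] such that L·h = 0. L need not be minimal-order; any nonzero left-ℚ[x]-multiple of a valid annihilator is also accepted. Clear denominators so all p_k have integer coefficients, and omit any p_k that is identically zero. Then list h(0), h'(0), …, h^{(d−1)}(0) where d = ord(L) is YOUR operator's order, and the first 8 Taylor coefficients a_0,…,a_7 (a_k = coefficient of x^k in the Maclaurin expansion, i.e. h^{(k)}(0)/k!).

L = (36 + 54·x) + (-15 - 18·x + 27·x^2)·Dx + (1 - 9·x^2)·Dx^2  (order 2).
h: a_k = 0, 9, 135/2, 621/2, 9639/8, 174717/40, 1224477/80, 29392551/560, …
ICs: h(0) = 0, h′(0) = 9.

f: a_k = -1, -3, -9/2, -9/2, -27/8, -81/40, -81/80, -243/560, …
g: a_k = 1, 3, 9, 27, 81, 243, 729, 2187, …
h₀=f+g: left-lcm gives L₀, ord ≤ 2.
Derive L from L₀ (diff closure).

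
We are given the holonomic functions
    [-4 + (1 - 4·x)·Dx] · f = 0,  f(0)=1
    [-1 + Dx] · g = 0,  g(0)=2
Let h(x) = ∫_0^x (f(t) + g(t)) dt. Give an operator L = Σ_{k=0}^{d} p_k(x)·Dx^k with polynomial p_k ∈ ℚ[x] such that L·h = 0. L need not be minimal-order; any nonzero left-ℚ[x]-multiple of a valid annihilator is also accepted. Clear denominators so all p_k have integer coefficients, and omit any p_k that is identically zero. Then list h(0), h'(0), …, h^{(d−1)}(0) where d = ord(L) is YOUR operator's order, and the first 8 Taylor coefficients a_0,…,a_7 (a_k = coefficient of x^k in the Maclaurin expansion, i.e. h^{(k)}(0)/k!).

f: a_k = 1, 4, 16, 64, 256, 1024, 4096, 16384, …
g: a_k = 2, 2, 1, 1/3, 1/12, 1/60, 1/360, 1/2520, …
Weyl lclm of L_f,L_g ⇒ L₀ (ord ≤ 2).
Integrate: L := L₀·Dx.
L = (-28 - 16·x)·Dx + (31 + 8·x - 16·x^2)·Dx^2 + (-3 + 8·x + 16·x^2)·Dx^3  (order 3).
h: a_k = 0, 3, 3, 17/3, 193/12, 3073/60, 61441/360, 1474561/2520, …
ICs: h(0) = 0, h′(0) = 3, h′′(0) = 6.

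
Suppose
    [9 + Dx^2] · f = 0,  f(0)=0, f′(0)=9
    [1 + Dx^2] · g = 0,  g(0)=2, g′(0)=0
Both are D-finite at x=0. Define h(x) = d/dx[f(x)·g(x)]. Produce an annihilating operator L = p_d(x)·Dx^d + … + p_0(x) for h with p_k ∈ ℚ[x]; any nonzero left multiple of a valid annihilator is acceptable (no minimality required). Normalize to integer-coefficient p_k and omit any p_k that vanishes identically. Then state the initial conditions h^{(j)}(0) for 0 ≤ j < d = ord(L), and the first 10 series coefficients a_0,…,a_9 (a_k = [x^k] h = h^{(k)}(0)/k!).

L = 64 + 20·Dx^2 + Dx^4  (order 4).
h: a_k = 18, 0, -108, 0, 132, 0, -344/5, 0, 684/35, 0, …
ICs: h(0) = 18, h′(0) = 0, h′′(0) = -216, h′′′(0) = 0.

f: a_k = 0, 9, 0, -27/2, 0, 243/40, 0, -729/560, 0, 729/4480, …
g: a_k = 2, 0, -1, 0, 1/12, 0, -1/360, 0, 1/20160, 0, …
L₀ := L_f ⊗_s L_g (sym. prod.), ord ≤ 4.
h=h₀': d/dx-closure on L₀ ⇒ L.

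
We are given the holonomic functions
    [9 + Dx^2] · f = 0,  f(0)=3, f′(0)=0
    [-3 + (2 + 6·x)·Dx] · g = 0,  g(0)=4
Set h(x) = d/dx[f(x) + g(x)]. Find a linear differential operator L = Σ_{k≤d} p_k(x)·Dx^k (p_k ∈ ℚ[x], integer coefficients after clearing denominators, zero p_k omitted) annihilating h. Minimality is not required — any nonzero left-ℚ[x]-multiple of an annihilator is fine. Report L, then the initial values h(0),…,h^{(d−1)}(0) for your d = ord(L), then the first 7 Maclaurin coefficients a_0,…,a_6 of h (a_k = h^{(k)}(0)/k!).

L = (-513 - 648·x - 972·x^2) + (-126 - 810·x - 1944·x^2 - 1944·x^3)·Dx + (-57 - 72·x - 108·x^2)·Dx^2 + (-14 - 90·x - 216·x^2 - 216·x^3)·Dx^3  (order 3).
h: a_k = 6, -36, 81/4, -81/8, 8505/64, -241299/640, 505197/512, …
ICs: h(0) = 6, h′(0) = -36, h′′(0) = 81/2.

f: a_k = 3, 0, -27/2, 0, 81/8, 0, -243/80, …
g: a_k = 4, 6, -9/2, 27/4, -405/32, 1701/64, -15309/256, …
f+g: L₀ = lclm(L_f,L_g), ord ≤ 2+1.
Derive L from L₀ (diff closure).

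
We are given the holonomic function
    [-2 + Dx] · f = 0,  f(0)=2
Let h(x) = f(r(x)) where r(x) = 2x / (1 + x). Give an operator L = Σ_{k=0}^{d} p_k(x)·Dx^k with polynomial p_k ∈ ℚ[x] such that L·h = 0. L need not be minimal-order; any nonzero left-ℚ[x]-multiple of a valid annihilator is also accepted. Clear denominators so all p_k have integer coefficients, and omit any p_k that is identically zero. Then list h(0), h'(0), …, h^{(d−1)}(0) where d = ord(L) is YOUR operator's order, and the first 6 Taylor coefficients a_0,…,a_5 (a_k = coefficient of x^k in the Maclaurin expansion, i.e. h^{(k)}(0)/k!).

L = -4 + (1 + 2·x + x^2)·Dx  (order 1).
h: a_k = 2, 8, 8, -8/3, -8/3, 56/15, …
ICs: h(0) = 2.

f: a_k = 2, 4, 4, 8/3, 4/3, 8/15, …
L₀ from L_f via x↦r, Dx↦r'^{-1}Dx.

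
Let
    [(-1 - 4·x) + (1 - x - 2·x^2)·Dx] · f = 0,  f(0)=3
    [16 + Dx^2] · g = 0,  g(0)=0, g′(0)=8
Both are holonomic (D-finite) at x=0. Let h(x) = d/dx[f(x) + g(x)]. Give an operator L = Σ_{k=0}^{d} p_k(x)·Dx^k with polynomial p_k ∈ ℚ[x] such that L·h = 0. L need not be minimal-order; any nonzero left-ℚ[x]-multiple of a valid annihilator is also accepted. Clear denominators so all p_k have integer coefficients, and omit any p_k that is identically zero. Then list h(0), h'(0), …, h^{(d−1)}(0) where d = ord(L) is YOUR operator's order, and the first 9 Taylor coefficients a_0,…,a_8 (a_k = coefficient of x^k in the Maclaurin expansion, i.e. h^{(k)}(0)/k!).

f: a_k = 3, 3, 9, 15, 33, 63, 129, 255, 513, …
g: a_k = 0, 8, 0, -64/3, 0, 256/15, 0, -2048/315, 0, …
h₀=f+g: left-lcm gives L₀, ord ≤ 3.
Differentiate: ansatz ord ≤ ord L₀ ⇒ L.
L = (2880 + 9600·x + 20736·x^2 + 7680·x^3 + 15360·x^4 + 18432·x^5 + 12288·x^6) + (-368 - 1040·x + 2400·x^2 + 2048·x^3 - 2560·x^4 + 1536·x^5 + 7168·x^6 + 4096·x^7)·Dx + (180 + 600·x + 1296·x^2 + 480·x^3 + 960·x^4 + 1152·x^5 + 768·x^6)·Dx^2 + (-23 - 65·x + 150·x^2 + 128·x^3 - 160·x^4 + 96·x^5 + 448·x^6 + 256·x^7)·Dx^3  (order 3).
h: a_k = 11, 18, -19, 132, 1201/3, 774, 78277/45, 4104, 2904301/315, …
ICs: h(0) = 11, h′(0) = 18, h′′(0) = -38.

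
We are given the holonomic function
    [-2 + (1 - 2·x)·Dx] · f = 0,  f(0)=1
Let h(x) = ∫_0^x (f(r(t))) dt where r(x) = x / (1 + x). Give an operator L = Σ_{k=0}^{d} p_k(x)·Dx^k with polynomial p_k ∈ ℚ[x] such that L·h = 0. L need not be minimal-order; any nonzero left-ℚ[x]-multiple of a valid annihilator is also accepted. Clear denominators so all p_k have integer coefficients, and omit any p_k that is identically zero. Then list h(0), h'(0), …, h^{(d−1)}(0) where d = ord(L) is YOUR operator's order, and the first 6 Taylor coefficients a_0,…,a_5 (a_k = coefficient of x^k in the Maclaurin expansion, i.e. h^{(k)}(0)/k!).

L = 2·Dx + (-1 + x^2)·Dx^2  (order 2).
h: a_k = 0, 1, 1, 2/3, 1/2, 2/5, …
ICs: h(0) = 0, h′(0) = 1.

f: a_k = 1, 2, 4, 8, 16, 32, …
f∘r: x↦r, Dx↦Dx/r' in L_f ⇒ L₀.
∫: right-multiply L₀ by Dx.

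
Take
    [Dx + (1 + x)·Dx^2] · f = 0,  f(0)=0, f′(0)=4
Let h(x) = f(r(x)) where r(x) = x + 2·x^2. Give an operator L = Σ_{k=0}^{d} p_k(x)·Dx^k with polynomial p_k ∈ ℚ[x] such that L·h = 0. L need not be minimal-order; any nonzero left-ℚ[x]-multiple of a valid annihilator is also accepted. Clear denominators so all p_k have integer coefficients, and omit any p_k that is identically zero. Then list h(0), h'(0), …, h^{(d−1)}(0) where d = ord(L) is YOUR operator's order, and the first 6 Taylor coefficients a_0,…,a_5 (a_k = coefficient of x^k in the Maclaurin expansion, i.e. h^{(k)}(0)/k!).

L = (-3 + 4·x + 8·x^2)·Dx + (1 + 5·x + 6·x^2 + 8·x^3)·Dx^2  (order 2).
h: a_k = 0, 4, 6, -20/3, -1, 44/5, …
ICs: h(0) = 0, h′(0) = 4.

f: a_k = 0, 4, -2, 4/3, -1, 4/5, …
L₀ from L_f via x↦r, Dx↦r'^{-1}Dx.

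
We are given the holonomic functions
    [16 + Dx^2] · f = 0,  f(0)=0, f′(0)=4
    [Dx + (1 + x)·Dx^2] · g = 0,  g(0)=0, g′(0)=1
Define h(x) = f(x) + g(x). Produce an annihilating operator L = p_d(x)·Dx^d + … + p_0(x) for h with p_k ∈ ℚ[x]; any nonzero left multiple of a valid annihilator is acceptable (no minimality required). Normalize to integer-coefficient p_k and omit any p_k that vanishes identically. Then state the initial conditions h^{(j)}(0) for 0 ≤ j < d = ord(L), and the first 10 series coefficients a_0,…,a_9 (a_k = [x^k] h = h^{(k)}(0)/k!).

f: a_k = 0, 4, 0, -32/3, 0, 128/15, 0, -1024/315, 0, 2048/2835, …
g: a_k = 0, 1, -1/2, 1/3, -1/4, 1/5, -1/6, 1/7, -1/8, 1/9, …
L₀ := lclm(L_f,L_g); ord L₀ ≤ 2+2.
L = (176 + 256·x + 128·x^2)·Dx + (144 + 400·x + 384·x^2 + 128·x^3)·Dx^2 + (11 + 16·x + 8·x^2)·Dx^3 + (9 + 25·x + 24·x^2 + 8·x^3)·Dx^4  (order 4).
h: a_k = 0, 5, -1/2, -31/3, -1/4, 131/15, -1/6, -979/315, -1/8, 2363/2835, …
ICs: h(0) = 0, h′(0) = 5, h′′(0) = -1, h′′′(0) = -62.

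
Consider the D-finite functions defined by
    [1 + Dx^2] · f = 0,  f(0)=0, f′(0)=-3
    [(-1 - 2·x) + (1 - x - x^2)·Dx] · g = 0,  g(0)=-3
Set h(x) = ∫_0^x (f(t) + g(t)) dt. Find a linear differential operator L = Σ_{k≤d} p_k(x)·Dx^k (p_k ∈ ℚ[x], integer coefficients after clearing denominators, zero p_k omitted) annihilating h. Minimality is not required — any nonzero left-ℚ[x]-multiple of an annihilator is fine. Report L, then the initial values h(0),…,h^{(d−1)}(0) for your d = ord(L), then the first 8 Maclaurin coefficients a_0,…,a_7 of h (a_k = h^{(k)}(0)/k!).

L = (-19 - 48·x - 31·x^2 - 24·x^3 - 5·x^4 - 2·x^5)·Dx + (5 - x - 4·x^2 - 7·x^3 - 6·x^4 - 3·x^5 - x^6)·Dx^2 + (-19 - 48·x - 31·x^2 - 24·x^3 - 5·x^4 - 2·x^5)·Dx^3 + (5 - x - 4·x^2 - 7·x^3 - 6·x^4 - 3·x^5 - x^6)·Dx^4  (order 4).
h: a_k = 0, -3, -3, -2, -17/8, -3, -961/240, -39/7, …
ICs: h(0) = 0, h′(0) = -3, h′′(0) = -6, h′′′(0) = -12.

f: a_k = 0, -3, 0, 1/2, 0, -1/40, 0, 1/1680, …
g: a_k = -3, -3, -6, -9, -15, -24, -39, -63, …
h₀=f+g: left-lcm gives L₀, ord ≤ 3.
h=∫h₀ ⇒ L = L₀·Dx.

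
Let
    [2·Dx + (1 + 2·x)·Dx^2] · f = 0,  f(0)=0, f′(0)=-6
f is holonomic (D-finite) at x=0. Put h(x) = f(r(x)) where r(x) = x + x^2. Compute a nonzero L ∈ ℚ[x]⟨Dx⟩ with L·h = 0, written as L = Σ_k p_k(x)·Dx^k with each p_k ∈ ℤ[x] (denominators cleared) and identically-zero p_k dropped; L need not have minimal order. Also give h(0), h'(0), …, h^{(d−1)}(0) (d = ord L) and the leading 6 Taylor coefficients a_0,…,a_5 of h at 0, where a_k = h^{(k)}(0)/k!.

f: a_k = 0, -6, 6, -8, 12, -96/5, …
f∘r: x↦r, Dx↦Dx/r' in L_f ⇒ L₀.
L = (4·x + 4·x^2)·Dx + (1 + 4·x + 6·x^2 + 4·x^3)·Dx^2  (order 2).
h: a_k = 0, -6, 0, 4, -6, 24/5, …
ICs: h(0) = 0, h′(0) = -6.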